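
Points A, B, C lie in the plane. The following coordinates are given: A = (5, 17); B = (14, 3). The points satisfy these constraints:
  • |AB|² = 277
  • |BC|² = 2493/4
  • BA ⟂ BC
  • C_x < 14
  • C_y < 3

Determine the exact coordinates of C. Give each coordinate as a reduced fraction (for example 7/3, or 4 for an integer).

1. C_x = -7  [[BA ⟂ BC ⇒ -9x+14y+84=0] ∩ [|C−(14, 3)|²=2493/4]]
2. C_y = -21/2  [[BA ⟂ BC ⇒ -9x+14y+84=0] ∩ [|C−(14, 3)|²=2493/4]]
   so C = (-7, -21/2)

C = (-7, -21/2)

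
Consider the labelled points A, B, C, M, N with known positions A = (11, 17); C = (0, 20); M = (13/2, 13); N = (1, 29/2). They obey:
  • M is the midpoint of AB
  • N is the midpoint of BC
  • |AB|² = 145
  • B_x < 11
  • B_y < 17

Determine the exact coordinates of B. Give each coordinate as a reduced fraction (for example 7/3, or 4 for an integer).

1. B_x = 2  [B = 2·M−A = 2·(13/2, 13)−(11, 17)]
2. B_y = 9  [B = 2·M−A = 2·(13/2, 13)−(11, 17)]
   so B = (2, 9)

B = (2, 9)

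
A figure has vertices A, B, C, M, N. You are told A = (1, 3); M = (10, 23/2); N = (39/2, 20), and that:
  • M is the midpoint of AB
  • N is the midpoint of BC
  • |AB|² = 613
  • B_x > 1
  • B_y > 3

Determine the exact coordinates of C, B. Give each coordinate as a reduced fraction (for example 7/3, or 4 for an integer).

1. B_x = 19  [B = 2·M−A = 2·(10, 23/2)−(1, 3)]
2. B_y = 20  [B = 2·M−A = 2·(10, 23/2)−(1, 3)]
   so B = (19, 20)
3. C_x = 20  [C = 2·N−B = 2·(39/2, 20)−(19, 20)]
4. C_y = 20  [C = 2·N−B = 2·(39/2, 20)−(19, 20)]
   so C = (20, 20)

C = (20, 20)
B = (19, 20)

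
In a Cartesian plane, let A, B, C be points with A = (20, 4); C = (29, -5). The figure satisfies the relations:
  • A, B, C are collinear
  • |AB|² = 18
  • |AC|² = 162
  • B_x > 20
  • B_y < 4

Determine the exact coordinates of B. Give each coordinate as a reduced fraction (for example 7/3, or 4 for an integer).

1. B_x = 23  [[A, B, C are collinear ⇒ -9x-9y+216=0] ∩ [|B−(20, 4)|²=18]]
2. B_y = 1  [[A, B, C are collinear ⇒ -9x-9y+216=0] ∩ [|B−(20, 4)|²=18]]
   so B = (23, 1)

B = (23, 1)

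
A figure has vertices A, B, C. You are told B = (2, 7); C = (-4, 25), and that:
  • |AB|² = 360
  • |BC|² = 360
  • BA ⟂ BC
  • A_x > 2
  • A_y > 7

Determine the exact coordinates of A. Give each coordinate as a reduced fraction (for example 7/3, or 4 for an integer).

1. A_x = 20  [[BA ⟂ BC ⇒ -6x+18y-114=0] ∩ [|A−(2, 7)|²=360]]
2. A_y = 13  [[BA ⟂ BC ⇒ -6x+18y-114=0] ∩ [|A−(2, 7)|²=360]]
   so A = (20, 13)

A = (20, 13)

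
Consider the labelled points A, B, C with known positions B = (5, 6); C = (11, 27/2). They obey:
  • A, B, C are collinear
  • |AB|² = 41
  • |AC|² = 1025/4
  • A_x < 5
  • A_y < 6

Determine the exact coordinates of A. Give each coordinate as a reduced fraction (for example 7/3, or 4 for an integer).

A = (1, 1)

1. A_x = 1  [[A, B, C are collinear ⇒ -15/2x+6y+3/2=0] ∩ [|A−(5, 6)|²=41]]
2. A_y = 1  [[A, B, C are collinear ⇒ -15/2x+6y+3/2=0] ∩ [|A−(5, 6)|²=41]]
   so A = (1, 1)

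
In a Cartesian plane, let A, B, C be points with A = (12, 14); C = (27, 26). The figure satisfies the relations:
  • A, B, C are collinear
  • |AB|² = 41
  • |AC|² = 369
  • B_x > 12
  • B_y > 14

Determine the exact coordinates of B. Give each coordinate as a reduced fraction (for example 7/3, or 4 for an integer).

B = (17, 18)

1. B_x = 17  [[A, B, C are collinear ⇒ 12x-15y+66=0] ∩ [|B−(12, 14)|²=41]]
2. B_y = 18  [[A, B, C are collinear ⇒ 12x-15y+66=0] ∩ [|B−(12, 14)|²=41]]
   so B = (17, 18)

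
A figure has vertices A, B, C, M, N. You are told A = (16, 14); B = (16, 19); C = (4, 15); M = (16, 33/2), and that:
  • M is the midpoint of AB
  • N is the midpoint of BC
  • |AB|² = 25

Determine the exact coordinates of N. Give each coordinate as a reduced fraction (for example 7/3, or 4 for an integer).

N = (10, 17)

1. N_x = 10  [2·N = B+C = (16, 19)+(4, 15)]
2. N_y = 17  [2·N = B+C = (16, 19)+(4, 15)]
   so N = (10, 17)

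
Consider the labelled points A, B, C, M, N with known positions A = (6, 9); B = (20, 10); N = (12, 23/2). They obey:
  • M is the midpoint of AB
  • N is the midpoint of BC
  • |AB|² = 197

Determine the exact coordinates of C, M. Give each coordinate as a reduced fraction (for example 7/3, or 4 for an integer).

1. M_x = 13  [2·M = A+B = (6, 9)+(20, 10)]
2. M_y = 19/2  [2·M = A+B = (6, 9)+(20, 10)]
   so M = (13, 19/2)
3. C_x = 4  [C = 2·N−B = 2·(12, 23/2)−(20, 10)]
4. C_y = 13  [C = 2·N−B = 2·(12, 23/2)−(20, 10)]
   so C = (4, 13)

C = (4, 13)
M = (13, 19/2)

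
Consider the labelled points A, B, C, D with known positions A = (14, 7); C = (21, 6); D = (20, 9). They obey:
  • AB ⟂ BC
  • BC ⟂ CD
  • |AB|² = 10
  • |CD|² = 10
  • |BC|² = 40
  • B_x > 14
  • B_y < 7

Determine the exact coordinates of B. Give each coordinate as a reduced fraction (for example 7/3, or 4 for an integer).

B = (15, 4)

1. B_x = 15  [[BC ⟂ CD ⇒ 1x-3y-3=0] ∩ [|B−(14, 7)|²=10]]
2. B_y = 4  [[BC ⟂ CD ⇒ 1x-3y-3=0] ∩ [|B−(14, 7)|²=10]]
   so B = (15, 4)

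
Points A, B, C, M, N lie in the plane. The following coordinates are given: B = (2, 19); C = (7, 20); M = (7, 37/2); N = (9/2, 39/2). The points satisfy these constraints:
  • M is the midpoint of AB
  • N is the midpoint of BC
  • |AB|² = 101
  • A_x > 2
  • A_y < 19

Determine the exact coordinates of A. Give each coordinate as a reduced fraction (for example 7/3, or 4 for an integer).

A = (12, 18)

1. A_x = 12  [A = 2·M−B = 2·(7, 37/2)−(2, 19)]
2. A_y = 18  [A = 2·M−B = 2·(7, 37/2)−(2, 19)]
   so A = (12, 18)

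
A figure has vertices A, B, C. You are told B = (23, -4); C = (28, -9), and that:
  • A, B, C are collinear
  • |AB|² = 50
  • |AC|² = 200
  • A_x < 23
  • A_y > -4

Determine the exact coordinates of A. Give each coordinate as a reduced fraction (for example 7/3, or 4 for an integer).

1. A_x = 18  [[A, B, C are collinear ⇒ 5x+5y-95=0] ∩ [|A−(23, -4)|²=50]]
2. A_y = 1  [[A, B, C are collinear ⇒ 5x+5y-95=0] ∩ [|A−(23, -4)|²=50]]
   so A = (18, 1)

A = (18, 1)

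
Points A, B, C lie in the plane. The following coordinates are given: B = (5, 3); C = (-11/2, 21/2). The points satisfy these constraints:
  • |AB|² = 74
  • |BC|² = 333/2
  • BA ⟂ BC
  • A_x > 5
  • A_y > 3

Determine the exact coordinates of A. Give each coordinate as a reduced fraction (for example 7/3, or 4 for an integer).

A = (10, 10)

1. A_x = 10  [[BA ⟂ BC ⇒ -21/2x+15/2y+30=0] ∩ [|A−(5, 3)|²=74]]
2. A_y = 10  [[BA ⟂ BC ⇒ -21/2x+15/2y+30=0] ∩ [|A−(5, 3)|²=74]]
   so A = (10, 10)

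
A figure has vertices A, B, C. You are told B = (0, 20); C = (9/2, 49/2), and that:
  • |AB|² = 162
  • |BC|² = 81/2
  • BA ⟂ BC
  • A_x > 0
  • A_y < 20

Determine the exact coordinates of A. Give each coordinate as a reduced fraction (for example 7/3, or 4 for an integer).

1. A_x = 9  [[BA ⟂ BC ⇒ 9/2x+9/2y-90=0] ∩ [|A−(0, 20)|²=162]]
2. A_y = 11  [[BA ⟂ BC ⇒ 9/2x+9/2y-90=0] ∩ [|A−(0, 20)|²=162]]
   so A = (9, 11)

A = (9, 11)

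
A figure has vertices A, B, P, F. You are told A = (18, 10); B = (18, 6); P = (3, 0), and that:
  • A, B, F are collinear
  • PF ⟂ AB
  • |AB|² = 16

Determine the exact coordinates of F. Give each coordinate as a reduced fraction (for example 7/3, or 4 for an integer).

1. F_x = 18  [[A, B, F are collinear ⇒ 4x-72=0] ∩ [PF ⟂ AB ⇒ -4y=0]]
2. F_y = 0  [[A, B, F are collinear ⇒ 4x-72=0] ∩ [PF ⟂ AB ⇒ -4y=0]]
   so F = (18, 0)

F = (18, 0)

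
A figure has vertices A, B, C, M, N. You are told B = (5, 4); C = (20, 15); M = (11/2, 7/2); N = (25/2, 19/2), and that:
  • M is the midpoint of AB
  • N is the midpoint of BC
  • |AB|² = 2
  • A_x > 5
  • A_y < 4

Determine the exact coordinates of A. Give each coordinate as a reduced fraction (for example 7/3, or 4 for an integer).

1. A_x = 6  [A = 2·M−B = 2·(11/2, 7/2)−(5, 4)]
2. A_y = 3  [A = 2·M−B = 2·(11/2, 7/2)−(5, 4)]
   so A = (6, 3)

A = (6, 3)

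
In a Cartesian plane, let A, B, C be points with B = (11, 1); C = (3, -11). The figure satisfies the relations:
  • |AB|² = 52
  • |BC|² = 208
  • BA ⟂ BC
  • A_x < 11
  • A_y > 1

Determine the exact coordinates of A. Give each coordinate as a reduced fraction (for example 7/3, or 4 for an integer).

A = (5, 5)

1. A_x = 5  [[BA ⟂ BC ⇒ -8x-12y+100=0] ∩ [|A−(11, 1)|²=52]]
2. A_y = 5  [[BA ⟂ BC ⇒ -8x-12y+100=0] ∩ [|A−(11, 1)|²=52]]
   so A = (5, 5)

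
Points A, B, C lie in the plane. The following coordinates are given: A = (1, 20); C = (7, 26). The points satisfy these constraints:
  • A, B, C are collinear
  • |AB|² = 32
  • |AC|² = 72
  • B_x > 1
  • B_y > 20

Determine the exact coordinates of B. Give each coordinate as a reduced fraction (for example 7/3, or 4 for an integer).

1. B_x = 5  [[A, B, C are collinear ⇒ 6x-6y+114=0] ∩ [|B−(1, 20)|²=32]]
2. B_y = 24  [[A, B, C are collinear ⇒ 6x-6y+114=0] ∩ [|B−(1, 20)|²=32]]
   so B = (5, 24)

B = (5, 24)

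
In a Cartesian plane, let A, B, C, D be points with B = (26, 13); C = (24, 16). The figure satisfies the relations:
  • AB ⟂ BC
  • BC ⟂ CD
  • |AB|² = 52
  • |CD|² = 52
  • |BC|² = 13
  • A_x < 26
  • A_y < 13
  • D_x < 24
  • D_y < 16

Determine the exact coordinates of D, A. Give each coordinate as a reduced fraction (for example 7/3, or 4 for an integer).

D = (18, 12)
A = (20, 9)

1. D_x = 18  [[BC ⟂ CD ⇒ -2x+3y=0] ∩ [|D−(24, 16)|²=52]]
2. D_y = 12  [[BC ⟂ CD ⇒ -2x+3y=0] ∩ [|D−(24, 16)|²=52]]
   so D = (18, 12)
3. A_x = 20  [[AB ⟂ BC ⇒ 2x-3y-13=0] ∩ [|A−(26, 13)|²=52]]
4. A_y = 9  [[AB ⟂ BC ⇒ 2x-3y-13=0] ∩ [|A−(26, 13)|²=52]]
   so A = (20, 9)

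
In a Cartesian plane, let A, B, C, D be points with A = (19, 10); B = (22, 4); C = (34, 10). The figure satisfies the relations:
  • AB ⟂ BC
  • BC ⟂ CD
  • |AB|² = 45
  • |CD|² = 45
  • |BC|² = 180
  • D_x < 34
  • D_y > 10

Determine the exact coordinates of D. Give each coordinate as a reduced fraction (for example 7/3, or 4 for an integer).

D = (31, 16)

1. D_x = 31  [[BC ⟂ CD ⇒ 12x+6y-468=0] ∩ [|D−(34, 10)|²=45]]
2. D_y = 16  [[BC ⟂ CD ⇒ 12x+6y-468=0] ∩ [|D−(34, 10)|²=45]]
   so D = (31, 16)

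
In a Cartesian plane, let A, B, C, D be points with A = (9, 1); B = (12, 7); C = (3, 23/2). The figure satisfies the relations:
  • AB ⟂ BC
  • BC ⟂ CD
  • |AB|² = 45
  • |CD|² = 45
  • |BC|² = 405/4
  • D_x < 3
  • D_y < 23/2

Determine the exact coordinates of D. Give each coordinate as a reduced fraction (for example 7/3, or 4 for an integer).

D = (0, 11/2)

1. D_x = 0  [[BC ⟂ CD ⇒ -9x+9/2y-99/4=0] ∩ [|D−(3, 23/2)|²=45]]
2. D_y = 11/2  [[BC ⟂ CD ⇒ -9x+9/2y-99/4=0] ∩ [|D−(3, 23/2)|²=45]]
   so D = (0, 11/2)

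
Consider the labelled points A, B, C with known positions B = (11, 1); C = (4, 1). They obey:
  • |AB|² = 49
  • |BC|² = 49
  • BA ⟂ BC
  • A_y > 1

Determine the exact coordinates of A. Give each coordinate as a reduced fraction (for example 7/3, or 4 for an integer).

1. A_x = 11  [[BA ⟂ BC ⇒ -7x+77=0] ∩ [|A−(11, 1)|²=49]]
2. A_y = 8  [[BA ⟂ BC ⇒ -7x+77=0] ∩ [|A−(11, 1)|²=49]]
   so A = (11, 8)

A = (11, 8)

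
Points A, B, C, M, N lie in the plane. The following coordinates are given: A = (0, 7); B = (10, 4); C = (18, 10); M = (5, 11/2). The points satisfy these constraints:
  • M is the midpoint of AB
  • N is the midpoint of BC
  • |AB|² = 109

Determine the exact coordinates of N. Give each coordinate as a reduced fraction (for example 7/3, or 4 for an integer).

1. N_x = 14  [2·N = B+C = (10, 4)+(18, 10)]
2. N_y = 7  [2·N = B+C = (10, 4)+(18, 10)]
   so N = (14, 7)

N = (14, 7)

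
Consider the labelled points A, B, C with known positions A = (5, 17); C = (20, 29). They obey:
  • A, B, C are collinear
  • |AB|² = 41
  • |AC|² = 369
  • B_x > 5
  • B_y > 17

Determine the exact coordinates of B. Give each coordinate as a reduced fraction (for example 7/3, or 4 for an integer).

B = (10, 21)

1. B_x = 10  [[A, B, C are collinear ⇒ 12x-15y+195=0] ∩ [|B−(5, 17)|²=41]]
2. B_y = 21  [[A, B, C are collinear ⇒ 12x-15y+195=0] ∩ [|B−(5, 17)|²=41]]
   so B = (10, 21)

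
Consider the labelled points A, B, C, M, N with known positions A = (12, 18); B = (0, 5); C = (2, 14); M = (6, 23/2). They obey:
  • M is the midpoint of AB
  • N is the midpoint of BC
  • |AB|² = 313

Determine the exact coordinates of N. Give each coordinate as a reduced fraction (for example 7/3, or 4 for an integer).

N = (1, 19/2)

1. N_x = 1  [2·N = B+C = (0, 5)+(2, 14)]
2. N_y = 19/2  [2·N = B+C = (0, 5)+(2, 14)]
   so N = (1, 19/2)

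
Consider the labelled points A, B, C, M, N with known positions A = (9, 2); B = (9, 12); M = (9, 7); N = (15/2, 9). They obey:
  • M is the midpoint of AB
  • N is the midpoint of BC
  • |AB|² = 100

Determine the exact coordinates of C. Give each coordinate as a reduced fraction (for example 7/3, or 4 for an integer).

C = (6, 6)

1. C_x = 6  [C = 2·N−B = 2·(15/2, 9)−(9, 12)]
2. C_y = 6  [C = 2·N−B = 2·(15/2, 9)−(9, 12)]
   so C = (6, 6)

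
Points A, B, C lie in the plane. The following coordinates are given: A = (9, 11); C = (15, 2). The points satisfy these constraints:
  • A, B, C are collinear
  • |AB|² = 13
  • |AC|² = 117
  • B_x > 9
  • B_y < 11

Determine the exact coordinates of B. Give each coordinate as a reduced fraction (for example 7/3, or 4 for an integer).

B = (11, 8)

1. B_x = 11  [[A, B, C are collinear ⇒ -9x-6y+147=0] ∩ [|B−(9, 11)|²=13]]
2. B_y = 8  [[A, B, C are collinear ⇒ -9x-6y+147=0] ∩ [|B−(9, 11)|²=13]]
   so B = (11, 8)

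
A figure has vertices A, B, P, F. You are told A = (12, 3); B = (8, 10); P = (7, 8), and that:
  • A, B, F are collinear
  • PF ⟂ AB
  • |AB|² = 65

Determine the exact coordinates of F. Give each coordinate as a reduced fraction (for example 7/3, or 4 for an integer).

F = (112/13, 116/13)

1. F_x = 112/13  [[A, B, F are collinear ⇒ -7x-4y+96=0] ∩ [PF ⟂ AB ⇒ -4x+7y-28=0]]
2. F_y = 116/13  [[A, B, F are collinear ⇒ -7x-4y+96=0] ∩ [PF ⟂ AB ⇒ -4x+7y-28=0]]
   so F = (112/13, 116/13)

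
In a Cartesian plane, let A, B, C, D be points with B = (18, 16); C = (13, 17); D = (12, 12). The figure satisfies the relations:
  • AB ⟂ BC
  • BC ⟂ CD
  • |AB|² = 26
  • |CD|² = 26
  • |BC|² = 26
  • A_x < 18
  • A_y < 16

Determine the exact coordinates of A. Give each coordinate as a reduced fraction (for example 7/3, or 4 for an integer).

A = (17, 11)

1. A_x = 17  [[AB ⟂ BC ⇒ 5x-1y-74=0] ∩ [|A−(18, 16)|²=26]]
2. A_y = 11  [[AB ⟂ BC ⇒ 5x-1y-74=0] ∩ [|A−(18, 16)|²=26]]
   so A = (17, 11)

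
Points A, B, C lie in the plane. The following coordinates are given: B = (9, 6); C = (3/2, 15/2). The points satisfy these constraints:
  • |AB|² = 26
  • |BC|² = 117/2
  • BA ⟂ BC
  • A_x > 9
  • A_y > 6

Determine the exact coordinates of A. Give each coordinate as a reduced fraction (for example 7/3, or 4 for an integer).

A = (10, 11)

1. A_x = 10  [[BA ⟂ BC ⇒ -15/2x+3/2y+117/2=0] ∩ [|A−(9, 6)|²=26]]
2. A_y = 11  [[BA ⟂ BC ⇒ -15/2x+3/2y+117/2=0] ∩ [|A−(9, 6)|²=26]]
   so A = (10, 11)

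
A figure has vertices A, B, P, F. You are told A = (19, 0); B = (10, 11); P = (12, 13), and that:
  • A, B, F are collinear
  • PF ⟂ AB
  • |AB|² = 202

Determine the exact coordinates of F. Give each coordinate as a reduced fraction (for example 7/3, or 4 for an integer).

1. F_x = 992/101  [[A, B, F are collinear ⇒ -11x-9y+209=0] ∩ [PF ⟂ AB ⇒ -9x+11y-35=0]]
2. F_y = 1133/101  [[A, B, F are collinear ⇒ -11x-9y+209=0] ∩ [PF ⟂ AB ⇒ -9x+11y-35=0]]
   so F = (992/101, 1133/101)

F = (992/101, 1133/101)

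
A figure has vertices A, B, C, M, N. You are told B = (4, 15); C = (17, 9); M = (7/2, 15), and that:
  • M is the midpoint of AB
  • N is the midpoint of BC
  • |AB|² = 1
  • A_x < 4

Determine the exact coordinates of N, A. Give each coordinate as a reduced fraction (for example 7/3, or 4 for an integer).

N = (21/2, 12)
A = (3, 15)

1. A_x = 3  [A = 2·M−B = 2·(7/2, 15)−(4, 15)]
2. A_y = 15  [A = 2·M−B = 2·(7/2, 15)−(4, 15)]
   so A = (3, 15)
3. N_x = 21/2  [2·N = B+C = (4, 15)+(17, 9)]
4. N_y = 12  [2·N = B+C = (4, 15)+(17, 9)]
   so N = (21/2, 12)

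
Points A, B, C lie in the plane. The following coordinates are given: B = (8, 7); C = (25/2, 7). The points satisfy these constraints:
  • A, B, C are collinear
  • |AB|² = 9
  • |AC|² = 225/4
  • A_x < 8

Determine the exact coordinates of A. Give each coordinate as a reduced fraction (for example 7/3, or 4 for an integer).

1. A_x = 5  [[A, B, C are collinear ⇒ 9/2y-63/2=0] ∩ [|A−(8, 7)|²=9]]
2. A_y = 7  [[A, B, C are collinear ⇒ 9/2y-63/2=0] ∩ [|A−(8, 7)|²=9]]
   so A = (5, 7)

A = (5, 7)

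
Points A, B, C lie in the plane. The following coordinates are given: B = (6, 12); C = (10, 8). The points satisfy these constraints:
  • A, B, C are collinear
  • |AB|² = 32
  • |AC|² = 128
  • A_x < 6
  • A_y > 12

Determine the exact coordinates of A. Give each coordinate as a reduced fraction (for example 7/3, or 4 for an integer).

1. A_x = 2  [[A, B, C are collinear ⇒ 4x+4y-72=0] ∩ [|A−(6, 12)|²=32]]
2. A_y = 16  [[A, B, C are collinear ⇒ 4x+4y-72=0] ∩ [|A−(6, 12)|²=32]]
   so A = (2, 16)

A = (2, 16)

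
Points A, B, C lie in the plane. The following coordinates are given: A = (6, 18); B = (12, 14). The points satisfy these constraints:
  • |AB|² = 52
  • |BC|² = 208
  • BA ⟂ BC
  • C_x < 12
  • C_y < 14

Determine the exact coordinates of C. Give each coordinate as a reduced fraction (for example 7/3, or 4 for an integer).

C = (4, 2)

1. C_x = 4  [[BA ⟂ BC ⇒ -6x+4y+16=0] ∩ [|C−(12, 14)|²=208]]
2. C_y = 2  [[BA ⟂ BC ⇒ -6x+4y+16=0] ∩ [|C−(12, 14)|²=208]]
   so C = (4, 2)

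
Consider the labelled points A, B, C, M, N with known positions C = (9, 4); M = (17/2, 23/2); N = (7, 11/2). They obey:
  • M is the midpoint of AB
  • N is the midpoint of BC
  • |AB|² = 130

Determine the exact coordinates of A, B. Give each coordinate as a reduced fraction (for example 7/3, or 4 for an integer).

1. B_x = 5  [B = 2·N−C = 2·(7, 11/2)−(9, 4)]
2. B_y = 7  [B = 2·N−C = 2·(7, 11/2)−(9, 4)]
   so B = (5, 7)
3. A_x = 12  [A = 2·M−B = 2·(17/2, 23/2)−(5, 7)]
4. A_y = 16  [A = 2·M−B = 2·(17/2, 23/2)−(5, 7)]
   so A = (12, 16)

A = (12, 16)
B = (5, 7)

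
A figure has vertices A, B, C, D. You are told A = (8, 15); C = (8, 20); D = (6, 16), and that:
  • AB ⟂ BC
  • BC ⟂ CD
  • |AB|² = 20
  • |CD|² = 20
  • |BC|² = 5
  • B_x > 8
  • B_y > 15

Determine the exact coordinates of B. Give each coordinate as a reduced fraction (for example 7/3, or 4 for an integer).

1. B_x = 10  [[BC ⟂ CD ⇒ 2x+4y-96=0] ∩ [|B−(8, 15)|²=20]]
2. B_y = 19  [[BC ⟂ CD ⇒ 2x+4y-96=0] ∩ [|B−(8, 15)|²=20]]
   so B = (10, 19)

B = (10, 19)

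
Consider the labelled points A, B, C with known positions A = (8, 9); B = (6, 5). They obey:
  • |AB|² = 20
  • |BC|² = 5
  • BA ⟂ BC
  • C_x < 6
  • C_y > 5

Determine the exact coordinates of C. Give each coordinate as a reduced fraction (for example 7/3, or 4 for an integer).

C = (4, 6)

1. C_x = 4  [[BA ⟂ BC ⇒ 2x+4y-32=0] ∩ [|C−(6, 5)|²=5]]
2. C_y = 6  [[BA ⟂ BC ⇒ 2x+4y-32=0] ∩ [|C−(6, 5)|²=5]]
   so C = (4, 6)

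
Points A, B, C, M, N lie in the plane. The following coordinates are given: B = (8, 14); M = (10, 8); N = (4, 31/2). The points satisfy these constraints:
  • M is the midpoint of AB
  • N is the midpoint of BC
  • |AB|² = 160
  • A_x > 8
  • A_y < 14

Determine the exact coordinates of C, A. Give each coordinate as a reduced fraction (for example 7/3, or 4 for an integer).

1. A_x = 12  [A = 2·M−B = 2·(10, 8)−(8, 14)]
2. A_y = 2  [A = 2·M−B = 2·(10, 8)−(8, 14)]
   so A = (12, 2)
3. C_x = 0  [C = 2·N−B = 2·(4, 31/2)−(8, 14)]
4. C_y = 17  [C = 2·N−B = 2·(4, 31/2)−(8, 14)]
   so C = (0, 17)

C = (0, 17)
A = (12, 2)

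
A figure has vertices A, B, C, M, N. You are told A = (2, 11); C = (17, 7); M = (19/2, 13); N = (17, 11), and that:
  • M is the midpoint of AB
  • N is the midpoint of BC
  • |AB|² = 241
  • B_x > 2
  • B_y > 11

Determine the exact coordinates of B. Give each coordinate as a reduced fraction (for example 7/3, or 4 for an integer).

B = (17, 15)

1. B_x = 17  [B = 2·M−A = 2·(19/2, 13)−(2, 11)]
2. B_y = 15  [B = 2·M−A = 2·(19/2, 13)−(2, 11)]
   so B = (17, 15)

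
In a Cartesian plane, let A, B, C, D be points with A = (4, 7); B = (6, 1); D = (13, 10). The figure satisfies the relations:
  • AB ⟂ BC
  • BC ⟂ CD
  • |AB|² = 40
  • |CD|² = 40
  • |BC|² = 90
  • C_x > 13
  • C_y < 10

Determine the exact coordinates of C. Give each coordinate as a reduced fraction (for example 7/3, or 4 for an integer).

1. C_x = 15  [[AB ⟂ BC ⇒ 2x-6y-6=0] ∩ [|C−(13, 10)|²=40]]
2. C_y = 4  [[AB ⟂ BC ⇒ 2x-6y-6=0] ∩ [|C−(13, 10)|²=40]]
   so C = (15, 4)

C = (15, 4)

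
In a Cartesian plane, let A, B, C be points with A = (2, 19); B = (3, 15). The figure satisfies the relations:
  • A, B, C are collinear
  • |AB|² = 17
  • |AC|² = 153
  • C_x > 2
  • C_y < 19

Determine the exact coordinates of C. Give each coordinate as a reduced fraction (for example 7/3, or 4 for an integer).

C = (5, 7)

1. C_x = 5  [[A, B, C are collinear ⇒ 4x+1y-27=0] ∩ [|C−(2, 19)|²=153]]
2. C_y = 7  [[A, B, C are collinear ⇒ 4x+1y-27=0] ∩ [|C−(2, 19)|²=153]]
   so C = (5, 7)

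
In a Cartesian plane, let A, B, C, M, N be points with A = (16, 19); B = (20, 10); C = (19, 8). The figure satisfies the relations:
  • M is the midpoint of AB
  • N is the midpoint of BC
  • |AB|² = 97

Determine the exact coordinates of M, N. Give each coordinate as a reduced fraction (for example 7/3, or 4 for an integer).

1. M_x = 18  [2·M = A+B = (16, 19)+(20, 10)]
2. M_y = 29/2  [2·M = A+B = (16, 19)+(20, 10)]
   so M = (18, 29/2)
3. N_x = 39/2  [2·N = B+C = (20, 10)+(19, 8)]
4. N_y = 9  [2·N = B+C = (20, 10)+(19, 8)]
   so N = (39/2, 9)

M = (18, 29/2)
N = (39/2, 9)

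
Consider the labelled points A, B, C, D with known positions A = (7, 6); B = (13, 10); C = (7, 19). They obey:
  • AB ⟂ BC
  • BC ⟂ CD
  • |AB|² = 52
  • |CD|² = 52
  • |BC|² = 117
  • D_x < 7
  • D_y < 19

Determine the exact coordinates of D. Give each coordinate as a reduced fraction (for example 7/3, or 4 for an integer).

1. D_x = 1  [[BC ⟂ CD ⇒ -6x+9y-129=0] ∩ [|D−(7, 19)|²=52]]
2. D_y = 15  [[BC ⟂ CD ⇒ -6x+9y-129=0] ∩ [|D−(7, 19)|²=52]]
   so D = (1, 15)

D = (1, 15)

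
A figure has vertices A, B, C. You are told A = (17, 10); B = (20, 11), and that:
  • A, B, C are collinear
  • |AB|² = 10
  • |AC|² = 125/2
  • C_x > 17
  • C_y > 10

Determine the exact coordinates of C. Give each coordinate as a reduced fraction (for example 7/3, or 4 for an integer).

C = (49/2, 25/2)

1. C_x = 49/2  [[A, B, C are collinear ⇒ -1x+3y-13=0] ∩ [|C−(17, 10)|²=125/2]]
2. C_y = 25/2  [[A, B, C are collinear ⇒ -1x+3y-13=0] ∩ [|C−(17, 10)|²=125/2]]
   so C = (49/2, 25/2)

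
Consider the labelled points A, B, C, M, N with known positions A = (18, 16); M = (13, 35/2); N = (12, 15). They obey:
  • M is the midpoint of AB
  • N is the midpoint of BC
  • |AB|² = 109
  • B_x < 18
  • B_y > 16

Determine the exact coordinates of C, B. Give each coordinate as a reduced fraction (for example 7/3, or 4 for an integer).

1. B_x = 8  [B = 2·M−A = 2·(13, 35/2)−(18, 16)]
2. B_y = 19  [B = 2·M−A = 2·(13, 35/2)−(18, 16)]
   so B = (8, 19)
3. C_x = 16  [C = 2·N−B = 2·(12, 15)−(8, 19)]
4. C_y = 11  [C = 2·N−B = 2·(12, 15)−(8, 19)]
   so C = (16, 11)

C = (16, 11)
B = (8, 19)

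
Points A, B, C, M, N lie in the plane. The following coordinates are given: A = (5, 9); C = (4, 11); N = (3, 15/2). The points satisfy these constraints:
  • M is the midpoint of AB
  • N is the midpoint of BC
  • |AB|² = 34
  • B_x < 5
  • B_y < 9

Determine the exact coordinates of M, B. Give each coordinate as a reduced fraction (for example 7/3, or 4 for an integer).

M = (7/2, 13/2)
B = (2, 4)

1. B_x = 2  [B = 2·N−C = 2·(3, 15/2)−(4, 11)]
2. B_y = 4  [B = 2·N−C = 2·(3, 15/2)−(4, 11)]
   so B = (2, 4)
3. M_x = 7/2  [2·M = A+B = (5, 9)+(2, 4)]
4. M_y = 13/2  [2·M = A+B = (5, 9)+(2, 4)]
   so M = (7/2, 13/2)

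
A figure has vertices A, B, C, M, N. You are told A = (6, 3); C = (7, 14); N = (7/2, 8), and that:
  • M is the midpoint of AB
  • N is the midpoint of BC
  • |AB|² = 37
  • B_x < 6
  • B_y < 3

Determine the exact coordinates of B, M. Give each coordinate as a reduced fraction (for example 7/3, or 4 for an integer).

1. B_x = 0  [B = 2·N−C = 2·(7/2, 8)−(7, 14)]
2. B_y = 2  [B = 2·N−C = 2·(7/2, 8)−(7, 14)]
   so B = (0, 2)
3. M_x = 3  [2·M = A+B = (6, 3)+(0, 2)]
4. M_y = 5/2  [2·M = A+B = (6, 3)+(0, 2)]
   so M = (3, 5/2)

B = (0, 2)
M = (3, 5/2)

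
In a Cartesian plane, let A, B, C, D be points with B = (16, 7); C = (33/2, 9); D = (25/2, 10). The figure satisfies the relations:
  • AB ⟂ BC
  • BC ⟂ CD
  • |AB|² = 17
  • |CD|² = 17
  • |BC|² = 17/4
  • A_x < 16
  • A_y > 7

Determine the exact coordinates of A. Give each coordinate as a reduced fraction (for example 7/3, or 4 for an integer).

A = (12, 8)

1. A_x = 12  [[AB ⟂ BC ⇒ -1/2x-2y+22=0] ∩ [|A−(16, 7)|²=17]]
2. A_y = 8  [[AB ⟂ BC ⇒ -1/2x-2y+22=0] ∩ [|A−(16, 7)|²=17]]
   so A = (12, 8)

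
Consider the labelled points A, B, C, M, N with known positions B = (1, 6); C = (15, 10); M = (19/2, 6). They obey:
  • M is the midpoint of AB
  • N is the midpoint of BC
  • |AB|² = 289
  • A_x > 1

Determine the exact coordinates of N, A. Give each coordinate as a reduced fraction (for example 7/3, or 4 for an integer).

N = (8, 8)
A = (18, 6)

1. A_x = 18  [A = 2·M−B = 2·(19/2, 6)−(1, 6)]
2. A_y = 6  [A = 2·M−B = 2·(19/2, 6)−(1, 6)]
   so A = (18, 6)
3. N_x = 8  [2·N = B+C = (1, 6)+(15, 10)]
4. N_y = 8  [2·N = B+C = (1, 6)+(15, 10)]
   so N = (8, 8)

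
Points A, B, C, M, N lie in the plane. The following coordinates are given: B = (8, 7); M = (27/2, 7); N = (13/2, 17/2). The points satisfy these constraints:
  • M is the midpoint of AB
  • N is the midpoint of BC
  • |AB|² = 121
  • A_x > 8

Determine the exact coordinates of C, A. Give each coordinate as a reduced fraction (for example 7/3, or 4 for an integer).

C = (5, 10)
A = (19, 7)

1. A_x = 19  [A = 2·M−B = 2·(27/2, 7)−(8, 7)]
2. A_y = 7  [A = 2·M−B = 2·(27/2, 7)−(8, 7)]
   so A = (19, 7)
3. C_x = 5  [C = 2·N−B = 2·(13/2, 17/2)−(8, 7)]
4. C_y = 10  [C = 2·N−B = 2·(13/2, 17/2)−(8, 7)]
   so C = (5, 10)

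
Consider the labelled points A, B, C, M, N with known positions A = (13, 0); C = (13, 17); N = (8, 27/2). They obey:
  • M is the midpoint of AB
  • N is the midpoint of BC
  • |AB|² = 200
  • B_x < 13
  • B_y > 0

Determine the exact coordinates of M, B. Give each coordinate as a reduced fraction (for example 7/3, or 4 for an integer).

1. B_x = 3  [B = 2·N−C = 2·(8, 27/2)−(13, 17)]
2. B_y = 10  [B = 2·N−C = 2·(8, 27/2)−(13, 17)]
   so B = (3, 10)
3. M_x = 8  [2·M = A+B = (13, 0)+(3, 10)]
4. M_y = 5  [2·M = A+B = (13, 0)+(3, 10)]
   so M = (8, 5)

M = (8, 5)
B = (3, 10)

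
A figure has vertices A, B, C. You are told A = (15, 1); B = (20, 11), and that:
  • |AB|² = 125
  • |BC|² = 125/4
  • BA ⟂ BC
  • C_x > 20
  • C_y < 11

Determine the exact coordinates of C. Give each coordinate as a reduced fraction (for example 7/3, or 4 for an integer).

C = (25, 17/2)

1. C_x = 25  [[BA ⟂ BC ⇒ -5x-10y+210=0] ∩ [|C−(20, 11)|²=125/4]]
2. C_y = 17/2  [[BA ⟂ BC ⇒ -5x-10y+210=0] ∩ [|C−(20, 11)|²=125/4]]
   so C = (25, 17/2)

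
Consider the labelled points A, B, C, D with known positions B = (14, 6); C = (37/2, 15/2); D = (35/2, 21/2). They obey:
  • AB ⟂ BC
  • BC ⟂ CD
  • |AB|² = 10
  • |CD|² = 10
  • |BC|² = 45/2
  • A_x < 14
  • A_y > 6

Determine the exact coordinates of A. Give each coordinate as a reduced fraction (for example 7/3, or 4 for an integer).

A = (13, 9)

1. A_x = 13  [[AB ⟂ BC ⇒ -9/2x-3/2y+72=0] ∩ [|A−(14, 6)|²=10]]
2. A_y = 9  [[AB ⟂ BC ⇒ -9/2x-3/2y+72=0] ∩ [|A−(14, 6)|²=10]]
   so A = (13, 9)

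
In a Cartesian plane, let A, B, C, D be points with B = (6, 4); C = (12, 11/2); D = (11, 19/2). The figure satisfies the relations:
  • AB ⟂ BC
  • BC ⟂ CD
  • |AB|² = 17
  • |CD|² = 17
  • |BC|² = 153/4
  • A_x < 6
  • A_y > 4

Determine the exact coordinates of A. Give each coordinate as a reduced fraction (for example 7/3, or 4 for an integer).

A = (5, 8)

1. A_x = 5  [[AB ⟂ BC ⇒ -6x-3/2y+42=0] ∩ [|A−(6, 4)|²=17]]
2. A_y = 8  [[AB ⟂ BC ⇒ -6x-3/2y+42=0] ∩ [|A−(6, 4)|²=17]]
   so A = (5, 8)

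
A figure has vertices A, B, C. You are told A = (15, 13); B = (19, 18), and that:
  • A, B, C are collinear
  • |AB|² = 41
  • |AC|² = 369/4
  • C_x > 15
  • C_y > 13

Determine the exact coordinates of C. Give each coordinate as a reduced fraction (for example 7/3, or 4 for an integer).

C = (21, 41/2)

1. C_x = 21  [[A, B, C are collinear ⇒ -5x+4y+23=0] ∩ [|C−(15, 13)|²=369/4]]
2. C_y = 41/2  [[A, B, C are collinear ⇒ -5x+4y+23=0] ∩ [|C−(15, 13)|²=369/4]]
   so C = (21, 41/2)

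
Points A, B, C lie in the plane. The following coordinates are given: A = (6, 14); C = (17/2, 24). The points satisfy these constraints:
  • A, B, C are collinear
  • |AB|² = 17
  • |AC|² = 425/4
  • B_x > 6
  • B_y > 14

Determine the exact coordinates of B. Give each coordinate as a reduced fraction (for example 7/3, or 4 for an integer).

1. B_x = 7  [[A, B, C are collinear ⇒ 10x-5/2y-25=0] ∩ [|B−(6, 14)|²=17]]
2. B_y = 18  [[A, B, C are collinear ⇒ 10x-5/2y-25=0] ∩ [|B−(6, 14)|²=17]]
   so B = (7, 18)

B = (7, 18)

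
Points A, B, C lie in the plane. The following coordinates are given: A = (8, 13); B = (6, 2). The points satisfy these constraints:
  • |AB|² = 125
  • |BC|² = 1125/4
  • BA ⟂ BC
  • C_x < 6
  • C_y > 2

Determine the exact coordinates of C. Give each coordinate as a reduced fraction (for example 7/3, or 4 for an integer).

C = (-21/2, 5)

1. C_x = -21/2  [[BA ⟂ BC ⇒ 2x+11y-34=0] ∩ [|C−(6, 2)|²=1125/4]]
2. C_y = 5  [[BA ⟂ BC ⇒ 2x+11y-34=0] ∩ [|C−(6, 2)|²=1125/4]]
   so C = (-21/2, 5)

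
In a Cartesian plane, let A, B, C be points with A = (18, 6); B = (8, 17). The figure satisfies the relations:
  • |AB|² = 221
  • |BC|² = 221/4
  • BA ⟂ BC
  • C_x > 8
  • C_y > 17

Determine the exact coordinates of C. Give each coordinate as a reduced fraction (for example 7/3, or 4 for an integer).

C = (27/2, 22)

1. C_x = 27/2  [[BA ⟂ BC ⇒ 10x-11y+107=0] ∩ [|C−(8, 17)|²=221/4]]
2. C_y = 22  [[BA ⟂ BC ⇒ 10x-11y+107=0] ∩ [|C−(8, 17)|²=221/4]]
   so C = (27/2, 22)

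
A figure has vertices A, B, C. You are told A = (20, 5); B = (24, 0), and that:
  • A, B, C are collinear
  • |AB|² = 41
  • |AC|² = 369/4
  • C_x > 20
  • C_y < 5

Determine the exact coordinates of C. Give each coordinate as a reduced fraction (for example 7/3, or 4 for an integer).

1. C_x = 26  [[A, B, C are collinear ⇒ 5x+4y-120=0] ∩ [|C−(20, 5)|²=369/4]]
2. C_y = -5/2  [[A, B, C are collinear ⇒ 5x+4y-120=0] ∩ [|C−(20, 5)|²=369/4]]
   so C = (26, -5/2)

C = (26, -5/2)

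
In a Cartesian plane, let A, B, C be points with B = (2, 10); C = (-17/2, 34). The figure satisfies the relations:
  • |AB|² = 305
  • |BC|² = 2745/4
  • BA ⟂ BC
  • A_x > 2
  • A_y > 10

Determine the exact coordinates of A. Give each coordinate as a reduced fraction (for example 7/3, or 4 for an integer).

A = (18, 17)

1. A_x = 18  [[BA ⟂ BC ⇒ -21/2x+24y-219=0] ∩ [|A−(2, 10)|²=305]]
2. A_y = 17  [[BA ⟂ BC ⇒ -21/2x+24y-219=0] ∩ [|A−(2, 10)|²=305]]
   so A = (18, 17)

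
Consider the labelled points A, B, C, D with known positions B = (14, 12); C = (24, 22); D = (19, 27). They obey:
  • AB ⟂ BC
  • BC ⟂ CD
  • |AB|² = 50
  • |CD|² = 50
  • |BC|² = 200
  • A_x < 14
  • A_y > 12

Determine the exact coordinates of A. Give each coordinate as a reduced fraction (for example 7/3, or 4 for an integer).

A = (9, 17)

1. A_x = 9  [[AB ⟂ BC ⇒ -10x-10y+260=0] ∩ [|A−(14, 12)|²=50]]
2. A_y = 17  [[AB ⟂ BC ⇒ -10x-10y+260=0] ∩ [|A−(14, 12)|²=50]]
   so A = (9, 17)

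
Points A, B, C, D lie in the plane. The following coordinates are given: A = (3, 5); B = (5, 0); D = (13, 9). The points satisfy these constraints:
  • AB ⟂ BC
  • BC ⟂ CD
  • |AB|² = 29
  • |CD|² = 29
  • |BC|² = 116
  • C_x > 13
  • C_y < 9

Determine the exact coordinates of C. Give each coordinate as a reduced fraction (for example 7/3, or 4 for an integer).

1. C_x = 15  [[AB ⟂ BC ⇒ 2x-5y-10=0] ∩ [|C−(13, 9)|²=29]]
2. C_y = 4  [[AB ⟂ BC ⇒ 2x-5y-10=0] ∩ [|C−(13, 9)|²=29]]
   so C = (15, 4)

C = (15, 4)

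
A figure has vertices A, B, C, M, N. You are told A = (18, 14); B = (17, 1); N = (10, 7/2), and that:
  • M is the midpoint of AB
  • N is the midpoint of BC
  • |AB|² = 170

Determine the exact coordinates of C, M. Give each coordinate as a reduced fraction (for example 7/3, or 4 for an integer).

1. M_x = 35/2  [2·M = A+B = (18, 14)+(17, 1)]
2. M_y = 15/2  [2·M = A+B = (18, 14)+(17, 1)]
   so M = (35/2, 15/2)
3. C_x = 3  [C = 2·N−B = 2·(10, 7/2)−(17, 1)]
4. C_y = 6  [C = 2·N−B = 2·(10, 7/2)−(17, 1)]
   so C = (3, 6)

C = (3, 6)
M = (35/2, 15/2)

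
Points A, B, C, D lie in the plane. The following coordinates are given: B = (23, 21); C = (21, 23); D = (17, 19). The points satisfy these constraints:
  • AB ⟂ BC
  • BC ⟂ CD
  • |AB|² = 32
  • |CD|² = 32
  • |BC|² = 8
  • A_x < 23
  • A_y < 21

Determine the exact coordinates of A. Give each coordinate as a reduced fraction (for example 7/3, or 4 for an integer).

A = (19, 17)

1. A_x = 19  [[AB ⟂ BC ⇒ 2x-2y-4=0] ∩ [|A−(23, 21)|²=32]]
2. A_y = 17  [[AB ⟂ BC ⇒ 2x-2y-4=0] ∩ [|A−(23, 21)|²=32]]
   so A = (19, 17)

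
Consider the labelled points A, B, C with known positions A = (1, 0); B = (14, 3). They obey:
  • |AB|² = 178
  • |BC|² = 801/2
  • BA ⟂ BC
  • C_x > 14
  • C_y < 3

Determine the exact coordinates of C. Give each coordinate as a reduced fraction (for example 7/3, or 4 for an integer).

C = (37/2, -33/2)

1. C_x = 37/2  [[BA ⟂ BC ⇒ -13x-3y+191=0] ∩ [|C−(14, 3)|²=801/2]]
2. C_y = -33/2  [[BA ⟂ BC ⇒ -13x-3y+191=0] ∩ [|C−(14, 3)|²=801/2]]
   so C = (37/2, -33/2)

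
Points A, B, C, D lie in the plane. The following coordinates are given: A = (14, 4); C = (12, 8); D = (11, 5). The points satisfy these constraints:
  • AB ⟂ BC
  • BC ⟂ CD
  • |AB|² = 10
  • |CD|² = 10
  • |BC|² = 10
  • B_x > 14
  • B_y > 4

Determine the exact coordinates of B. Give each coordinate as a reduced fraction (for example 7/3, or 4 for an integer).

B = (15, 7)

1. B_x = 15  [[BC ⟂ CD ⇒ 1x+3y-36=0] ∩ [|B−(14, 4)|²=10]]
2. B_y = 7  [[BC ⟂ CD ⇒ 1x+3y-36=0] ∩ [|B−(14, 4)|²=10]]
   so B = (15, 7)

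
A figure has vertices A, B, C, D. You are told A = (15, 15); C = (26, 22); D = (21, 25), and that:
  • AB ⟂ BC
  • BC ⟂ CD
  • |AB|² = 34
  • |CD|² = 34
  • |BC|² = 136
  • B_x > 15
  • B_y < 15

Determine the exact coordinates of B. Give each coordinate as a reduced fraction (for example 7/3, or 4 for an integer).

B = (20, 12)

1. B_x = 20  [[BC ⟂ CD ⇒ 5x-3y-64=0] ∩ [|B−(15, 15)|²=34]]
2. B_y = 12  [[BC ⟂ CD ⇒ 5x-3y-64=0] ∩ [|B−(15, 15)|²=34]]
   so B = (20, 12)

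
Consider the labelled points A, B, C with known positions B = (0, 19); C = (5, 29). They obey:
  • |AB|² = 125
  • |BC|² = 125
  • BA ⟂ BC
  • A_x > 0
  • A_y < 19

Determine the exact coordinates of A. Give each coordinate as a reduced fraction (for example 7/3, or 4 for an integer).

1. A_x = 10  [[BA ⟂ BC ⇒ 5x+10y-190=0] ∩ [|A−(0, 19)|²=125]]
2. A_y = 14  [[BA ⟂ BC ⇒ 5x+10y-190=0] ∩ [|A−(0, 19)|²=125]]
   so A = (10, 14)

A = (10, 14)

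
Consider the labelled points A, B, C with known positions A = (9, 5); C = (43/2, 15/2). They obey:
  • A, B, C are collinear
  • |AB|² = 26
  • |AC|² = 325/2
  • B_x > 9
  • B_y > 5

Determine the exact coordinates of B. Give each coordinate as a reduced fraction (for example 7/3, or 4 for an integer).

B = (14, 6)

1. B_x = 14  [[A, B, C are collinear ⇒ 5/2x-25/2y+40=0] ∩ [|B−(9, 5)|²=26]]
2. B_y = 6  [[A, B, C are collinear ⇒ 5/2x-25/2y+40=0] ∩ [|B−(9, 5)|²=26]]
   so B = (14, 6)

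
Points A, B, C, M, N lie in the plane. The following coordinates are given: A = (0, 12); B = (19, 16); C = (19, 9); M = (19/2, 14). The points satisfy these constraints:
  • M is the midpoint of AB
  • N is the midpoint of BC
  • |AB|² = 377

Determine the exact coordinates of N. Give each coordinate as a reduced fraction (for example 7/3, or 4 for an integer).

N = (19, 25/2)

1. N_x = 19  [2·N = B+C = (19, 16)+(19, 9)]
2. N_y = 25/2  [2·N = B+C = (19, 16)+(19, 9)]
   so N = (19, 25/2)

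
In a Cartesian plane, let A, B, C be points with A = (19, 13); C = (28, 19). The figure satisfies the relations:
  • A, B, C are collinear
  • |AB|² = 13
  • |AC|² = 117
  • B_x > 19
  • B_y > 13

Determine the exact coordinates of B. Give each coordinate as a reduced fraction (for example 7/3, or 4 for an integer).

B = (22, 15)

1. B_x = 22  [[A, B, C are collinear ⇒ 6x-9y+3=0] ∩ [|B−(19, 13)|²=13]]
2. B_y = 15  [[A, B, C are collinear ⇒ 6x-9y+3=0] ∩ [|B−(19, 13)|²=13]]
   so B = (22, 15)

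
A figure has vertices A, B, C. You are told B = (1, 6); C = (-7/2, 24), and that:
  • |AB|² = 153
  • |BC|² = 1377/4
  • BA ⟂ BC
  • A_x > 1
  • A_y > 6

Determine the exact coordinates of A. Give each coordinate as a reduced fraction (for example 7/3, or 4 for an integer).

1. A_x = 13  [[BA ⟂ BC ⇒ -9/2x+18y-207/2=0] ∩ [|A−(1, 6)|²=153]]
2. A_y = 9  [[BA ⟂ BC ⇒ -9/2x+18y-207/2=0] ∩ [|A−(1, 6)|²=153]]
   so A = (13, 9)

A = (13, 9)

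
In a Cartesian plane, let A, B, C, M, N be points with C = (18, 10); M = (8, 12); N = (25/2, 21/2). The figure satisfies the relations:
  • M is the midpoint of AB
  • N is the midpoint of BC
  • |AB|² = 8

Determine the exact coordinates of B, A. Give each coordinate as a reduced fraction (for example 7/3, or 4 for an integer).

1. B_x = 7  [B = 2·N−C = 2·(25/2, 21/2)−(18, 10)]
2. B_y = 11  [B = 2·N−C = 2·(25/2, 21/2)−(18, 10)]
   so B = (7, 11)
3. A_x = 9  [A = 2·M−B = 2·(8, 12)−(7, 11)]
4. A_y = 13  [A = 2·M−B = 2·(8, 12)−(7, 11)]
   so A = (9, 13)

B = (7, 11)
A = (9, 13)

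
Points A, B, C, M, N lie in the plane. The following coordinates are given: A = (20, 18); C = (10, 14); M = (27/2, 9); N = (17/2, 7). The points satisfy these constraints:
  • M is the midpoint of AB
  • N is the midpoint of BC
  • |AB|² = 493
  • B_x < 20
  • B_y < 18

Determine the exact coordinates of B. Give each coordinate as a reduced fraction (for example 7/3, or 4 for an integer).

1. B_x = 7  [B = 2·M−A = 2·(27/2, 9)−(20, 18)]
2. B_y = 0  [B = 2·M−A = 2·(27/2, 9)−(20, 18)]
   so B = (7, 0)

B = (7, 0)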